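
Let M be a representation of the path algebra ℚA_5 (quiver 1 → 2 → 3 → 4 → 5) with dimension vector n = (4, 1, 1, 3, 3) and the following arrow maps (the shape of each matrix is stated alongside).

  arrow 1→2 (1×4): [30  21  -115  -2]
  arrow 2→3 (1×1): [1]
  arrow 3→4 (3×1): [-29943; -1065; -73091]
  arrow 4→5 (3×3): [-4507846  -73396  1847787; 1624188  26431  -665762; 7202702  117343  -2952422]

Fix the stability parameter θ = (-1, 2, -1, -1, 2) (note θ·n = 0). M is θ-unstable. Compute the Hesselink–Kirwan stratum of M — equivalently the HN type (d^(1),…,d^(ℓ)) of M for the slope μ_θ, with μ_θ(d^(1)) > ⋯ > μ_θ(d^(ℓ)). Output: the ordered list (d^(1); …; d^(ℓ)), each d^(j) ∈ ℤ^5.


Via rank(M_{q-1}∘⋯∘M_p): M ≅ I[1,1]^3, I[1,5], I[4,5]^2.
μ_θ-semistable layers: μ^(1)=2; μ^(2)=0; μ^(3)=-1

((0, 0, 0, 0, 3); (0, 1, 1, 1, 0); (4, 0, 0, 2, 0))


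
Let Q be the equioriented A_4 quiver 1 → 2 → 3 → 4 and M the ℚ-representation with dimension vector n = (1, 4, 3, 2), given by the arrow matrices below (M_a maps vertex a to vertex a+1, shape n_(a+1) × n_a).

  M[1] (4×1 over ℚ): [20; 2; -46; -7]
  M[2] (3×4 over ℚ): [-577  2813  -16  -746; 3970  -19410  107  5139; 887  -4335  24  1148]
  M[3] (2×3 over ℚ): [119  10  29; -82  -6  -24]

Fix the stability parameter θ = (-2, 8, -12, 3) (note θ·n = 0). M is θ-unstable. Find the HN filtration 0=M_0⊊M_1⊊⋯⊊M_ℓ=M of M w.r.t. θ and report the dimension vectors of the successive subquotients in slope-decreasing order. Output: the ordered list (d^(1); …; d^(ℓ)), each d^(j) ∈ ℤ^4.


Via rank(M_{q-1}∘⋯∘M_p): M ≅ I[1,4], I[2,2], I[2,3], I[2,4].
μ_θ-semistable layers: μ^(1)=8; μ^(2)=3; μ^(3)=-2

((0, 1, 0, 0); (0, 0, 0, 2); (1, 3, 3, 0))


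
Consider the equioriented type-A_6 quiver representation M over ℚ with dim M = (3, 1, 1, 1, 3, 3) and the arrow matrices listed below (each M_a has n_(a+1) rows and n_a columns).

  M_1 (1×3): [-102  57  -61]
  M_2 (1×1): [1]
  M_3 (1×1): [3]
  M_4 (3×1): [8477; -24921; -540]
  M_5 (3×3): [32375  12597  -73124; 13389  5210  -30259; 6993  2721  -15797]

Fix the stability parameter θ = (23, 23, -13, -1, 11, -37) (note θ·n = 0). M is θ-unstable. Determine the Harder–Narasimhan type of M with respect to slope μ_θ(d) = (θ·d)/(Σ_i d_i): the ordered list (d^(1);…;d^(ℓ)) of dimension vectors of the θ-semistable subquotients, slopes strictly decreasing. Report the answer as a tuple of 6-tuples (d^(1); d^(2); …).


Interval decomposition of M: I[1,1]^2, I[1,6], I[5,6]^2.
HN type (ℓ=3): μ^(1)=23; μ^(2)=1; μ^(3)=-13

((2, 0, 0, 0, 0, 0); (1, 1, 1, 1, 1, 1); (0, 0, 0, 0, 2, 2))


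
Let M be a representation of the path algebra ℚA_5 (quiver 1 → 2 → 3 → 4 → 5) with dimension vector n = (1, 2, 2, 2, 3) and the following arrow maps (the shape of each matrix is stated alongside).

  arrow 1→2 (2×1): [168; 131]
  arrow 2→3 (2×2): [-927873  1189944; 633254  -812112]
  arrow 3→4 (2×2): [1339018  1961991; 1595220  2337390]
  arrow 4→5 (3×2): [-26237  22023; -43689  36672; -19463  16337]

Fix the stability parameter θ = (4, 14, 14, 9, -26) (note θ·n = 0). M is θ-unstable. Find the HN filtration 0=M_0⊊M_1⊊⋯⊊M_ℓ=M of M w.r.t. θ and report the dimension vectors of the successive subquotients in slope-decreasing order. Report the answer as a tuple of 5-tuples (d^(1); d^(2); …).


Via rank(M_{q-1}∘⋯∘M_p): M ≅ I[1,2], I[2,3], I[3,5], I[4,5], I[5,5].
μ_θ-semistable layers: μ^(1)=14; μ^(2)=4; μ^(3)=-1; μ^(4)=-17/2; μ^(5)=-26

((0, 2, 1, 0, 0); (1, 0, 0, 0, 0); (0, 0, 1, 1, 1); (0, 0, 0, 1, 1); (0, 0, 0, 0, 1))


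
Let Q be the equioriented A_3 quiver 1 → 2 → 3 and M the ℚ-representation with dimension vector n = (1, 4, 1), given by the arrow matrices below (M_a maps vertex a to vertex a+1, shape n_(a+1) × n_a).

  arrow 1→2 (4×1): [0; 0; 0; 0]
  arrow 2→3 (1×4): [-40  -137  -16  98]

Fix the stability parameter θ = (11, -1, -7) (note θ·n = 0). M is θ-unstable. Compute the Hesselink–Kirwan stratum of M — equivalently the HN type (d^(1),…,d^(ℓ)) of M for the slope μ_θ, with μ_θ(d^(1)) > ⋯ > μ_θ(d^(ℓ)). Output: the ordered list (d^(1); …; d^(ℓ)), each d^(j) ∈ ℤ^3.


Interval decomposition of M: I[1,1], I[2,2]^3, I[2,3].
HN type (ℓ=3): μ^(1)=11; μ^(2)=-1; μ^(3)=-4

((1, 0, 0); (0, 3, 0); (0, 1, 1))


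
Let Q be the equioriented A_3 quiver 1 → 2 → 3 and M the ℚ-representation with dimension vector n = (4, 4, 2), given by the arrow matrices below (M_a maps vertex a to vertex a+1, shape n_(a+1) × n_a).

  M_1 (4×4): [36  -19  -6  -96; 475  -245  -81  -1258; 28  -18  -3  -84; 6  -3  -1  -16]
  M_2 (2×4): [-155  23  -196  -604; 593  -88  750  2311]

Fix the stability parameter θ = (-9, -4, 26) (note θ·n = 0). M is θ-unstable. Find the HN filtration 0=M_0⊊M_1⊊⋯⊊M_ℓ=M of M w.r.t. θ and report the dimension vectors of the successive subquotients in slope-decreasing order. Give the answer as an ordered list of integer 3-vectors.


Via rank(M_{q-1}∘⋯∘M_p): M ≅ I[1,2]^2, I[1,3]^2.
μ_θ-semistable layers: μ^(1)=26; μ^(2)=-4; μ^(3)=-9

((0, 0, 2); (0, 4, 0); (4, 0, 0))


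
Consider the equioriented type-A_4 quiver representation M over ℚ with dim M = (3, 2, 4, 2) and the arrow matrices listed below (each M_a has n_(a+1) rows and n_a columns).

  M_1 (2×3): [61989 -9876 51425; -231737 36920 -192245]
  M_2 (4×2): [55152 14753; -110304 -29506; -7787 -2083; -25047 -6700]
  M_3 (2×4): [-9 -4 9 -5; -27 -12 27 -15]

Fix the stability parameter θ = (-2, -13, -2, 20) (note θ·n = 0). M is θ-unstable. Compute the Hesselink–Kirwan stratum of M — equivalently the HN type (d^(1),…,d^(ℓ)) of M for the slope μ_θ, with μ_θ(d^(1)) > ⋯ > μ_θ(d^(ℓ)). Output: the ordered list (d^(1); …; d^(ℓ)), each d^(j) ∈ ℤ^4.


Barcode: M ≅ I[1,1], I[1,3]^2, I[3,3], I[3,4], I[4,4]. HN layers by μ_θ (3 steps, strictly decreasing):
  μ^(1)=20; μ^(2)=-2; μ^(3)=-15/2

((0, 0, 0, 2); (1, 0, 4, 0); (2, 2, 0, 0))


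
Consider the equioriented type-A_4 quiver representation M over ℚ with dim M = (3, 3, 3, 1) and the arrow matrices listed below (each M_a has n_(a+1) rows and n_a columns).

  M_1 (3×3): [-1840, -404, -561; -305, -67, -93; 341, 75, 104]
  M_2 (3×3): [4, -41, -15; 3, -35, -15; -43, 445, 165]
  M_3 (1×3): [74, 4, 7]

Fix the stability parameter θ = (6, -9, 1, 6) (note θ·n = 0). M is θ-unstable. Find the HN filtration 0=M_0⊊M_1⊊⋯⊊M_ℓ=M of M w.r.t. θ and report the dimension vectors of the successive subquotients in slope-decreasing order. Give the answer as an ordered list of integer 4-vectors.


Barcode: M ≅ I[1,1], I[1,2], I[1,3], I[2,4], I[3,3]. HN layers by μ_θ (4 steps, strictly decreasing):
  μ^(1)=6; μ^(2)=1; μ^(3)=-3/2; μ^(4)=-9

((1, 0, 0, 1); (0, 0, 3, 0); (2, 2, 0, 0); (0, 1, 0, 0))


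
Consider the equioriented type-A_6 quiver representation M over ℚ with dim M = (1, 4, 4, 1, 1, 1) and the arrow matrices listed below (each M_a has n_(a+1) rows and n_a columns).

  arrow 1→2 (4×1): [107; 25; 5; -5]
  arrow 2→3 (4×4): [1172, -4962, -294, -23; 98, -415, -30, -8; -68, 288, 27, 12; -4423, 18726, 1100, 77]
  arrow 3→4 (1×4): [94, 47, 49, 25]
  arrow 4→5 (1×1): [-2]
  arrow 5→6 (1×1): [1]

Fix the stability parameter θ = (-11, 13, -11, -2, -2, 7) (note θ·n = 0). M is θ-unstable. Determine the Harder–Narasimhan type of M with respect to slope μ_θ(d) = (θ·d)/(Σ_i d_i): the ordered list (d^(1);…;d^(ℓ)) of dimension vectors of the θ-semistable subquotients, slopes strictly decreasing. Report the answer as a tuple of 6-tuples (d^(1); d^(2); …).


Interval decomposition of M: I[1,6], I[2,3]^3.
HN type (ℓ=4): μ^(1)=7; μ^(2)=1; μ^(3)=-1/2; μ^(4)=-11

((0, 0, 0, 0, 0, 1); (0, 3, 3, 0, 0, 0); (0, 1, 1, 1, 1, 0); (1, 0, 0, 0, 0, 0))


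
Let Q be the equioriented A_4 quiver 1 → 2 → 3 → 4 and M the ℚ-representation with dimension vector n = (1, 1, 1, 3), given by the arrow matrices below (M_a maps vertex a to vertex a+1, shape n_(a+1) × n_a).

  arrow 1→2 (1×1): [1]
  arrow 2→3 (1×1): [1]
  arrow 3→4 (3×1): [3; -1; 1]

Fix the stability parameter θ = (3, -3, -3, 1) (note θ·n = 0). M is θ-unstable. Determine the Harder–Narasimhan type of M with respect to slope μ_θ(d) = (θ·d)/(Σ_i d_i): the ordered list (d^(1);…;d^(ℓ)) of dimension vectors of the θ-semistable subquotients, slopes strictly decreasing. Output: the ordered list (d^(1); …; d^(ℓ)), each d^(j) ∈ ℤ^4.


Via rank(M_{q-1}∘⋯∘M_p): M ≅ I[1,4], I[4,4]^2.
μ_θ-semistable layers: μ^(1)=1; μ^(2)=-1

((0, 0, 0, 3); (1, 1, 1, 0))


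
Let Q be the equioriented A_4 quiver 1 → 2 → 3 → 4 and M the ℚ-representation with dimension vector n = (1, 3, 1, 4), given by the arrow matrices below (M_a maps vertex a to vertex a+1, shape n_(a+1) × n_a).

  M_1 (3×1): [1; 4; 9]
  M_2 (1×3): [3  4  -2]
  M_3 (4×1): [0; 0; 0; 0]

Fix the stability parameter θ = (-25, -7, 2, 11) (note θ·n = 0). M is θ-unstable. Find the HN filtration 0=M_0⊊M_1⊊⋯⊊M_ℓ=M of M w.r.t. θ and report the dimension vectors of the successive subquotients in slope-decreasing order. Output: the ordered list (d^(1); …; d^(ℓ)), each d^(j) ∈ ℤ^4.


Interval decomposition of M: I[1,3], I[2,2]^2, I[4,4]^4.
HN type (ℓ=4): μ^(1)=11; μ^(2)=2; μ^(3)=-7; μ^(4)=-25

((0, 0, 0, 4); (0, 0, 1, 0); (0, 3, 0, 0); (1, 0, 0, 0))


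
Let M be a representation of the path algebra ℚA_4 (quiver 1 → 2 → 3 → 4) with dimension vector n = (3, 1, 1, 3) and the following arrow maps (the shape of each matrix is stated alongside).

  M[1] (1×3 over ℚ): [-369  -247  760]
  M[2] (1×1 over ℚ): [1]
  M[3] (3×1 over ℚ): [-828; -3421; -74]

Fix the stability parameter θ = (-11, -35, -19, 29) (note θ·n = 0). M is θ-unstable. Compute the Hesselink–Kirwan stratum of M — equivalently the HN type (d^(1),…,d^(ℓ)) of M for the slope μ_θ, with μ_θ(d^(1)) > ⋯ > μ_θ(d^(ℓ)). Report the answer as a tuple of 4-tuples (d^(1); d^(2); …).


Barcode: M ≅ I[1,1]^2, I[1,4], I[4,4]^2. HN layers by μ_θ (4 steps, strictly decreasing):
  μ^(1)=29; μ^(2)=-11; μ^(3)=-19; μ^(4)=-23

((0, 0, 0, 3); (2, 0, 0, 0); (0, 0, 1, 0); (1, 1, 0, 0))


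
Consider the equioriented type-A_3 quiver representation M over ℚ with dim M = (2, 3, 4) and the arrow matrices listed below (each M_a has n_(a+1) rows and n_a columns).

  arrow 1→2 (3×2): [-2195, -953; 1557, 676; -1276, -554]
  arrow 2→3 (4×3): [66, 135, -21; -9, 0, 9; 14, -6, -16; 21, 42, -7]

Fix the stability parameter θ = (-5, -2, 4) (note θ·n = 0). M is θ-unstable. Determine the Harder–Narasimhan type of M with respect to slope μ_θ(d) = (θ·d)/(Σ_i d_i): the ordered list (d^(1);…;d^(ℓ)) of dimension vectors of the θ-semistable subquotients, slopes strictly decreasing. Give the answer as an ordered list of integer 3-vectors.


Via rank(M_{q-1}∘⋯∘M_p): M ≅ I[1,3]^2, I[2,2], I[3,3]^2.
μ_θ-semistable layers: μ^(1)=4; μ^(2)=-2; μ^(3)=-5

((0, 0, 4); (0, 3, 0); (2, 0, 0))


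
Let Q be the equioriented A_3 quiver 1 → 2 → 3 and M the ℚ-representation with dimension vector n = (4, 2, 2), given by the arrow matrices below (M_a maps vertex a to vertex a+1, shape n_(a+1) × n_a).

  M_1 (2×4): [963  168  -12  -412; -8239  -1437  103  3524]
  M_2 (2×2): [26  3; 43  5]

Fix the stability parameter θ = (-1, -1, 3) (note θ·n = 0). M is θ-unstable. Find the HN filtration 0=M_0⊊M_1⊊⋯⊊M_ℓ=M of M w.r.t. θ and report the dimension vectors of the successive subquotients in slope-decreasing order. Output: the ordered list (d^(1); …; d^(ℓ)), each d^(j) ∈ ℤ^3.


Via rank(M_{q-1}∘⋯∘M_p): M ≅ I[1,1]^2, I[1,3]^2.
μ_θ-semistable layers: μ^(1)=3; μ^(2)=-1

((0, 0, 2); (4, 2, 0))


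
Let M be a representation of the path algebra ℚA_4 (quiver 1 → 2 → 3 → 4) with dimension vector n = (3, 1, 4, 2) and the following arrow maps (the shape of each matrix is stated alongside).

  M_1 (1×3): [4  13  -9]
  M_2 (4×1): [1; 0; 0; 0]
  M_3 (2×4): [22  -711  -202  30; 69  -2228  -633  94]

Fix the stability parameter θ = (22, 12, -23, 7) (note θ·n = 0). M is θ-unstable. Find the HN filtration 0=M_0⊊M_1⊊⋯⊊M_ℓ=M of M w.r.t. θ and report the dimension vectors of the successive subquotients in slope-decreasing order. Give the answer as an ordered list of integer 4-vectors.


Interval decomposition of M: I[1,1]^2, I[1,4], I[3,3]^2, I[3,4].
HN type (ℓ=4): μ^(1)=22; μ^(2)=7; μ^(3)=11/3; μ^(4)=-23

((2, 0, 0, 0); (0, 0, 0, 2); (1, 1, 1, 0); (0, 0, 3, 0))


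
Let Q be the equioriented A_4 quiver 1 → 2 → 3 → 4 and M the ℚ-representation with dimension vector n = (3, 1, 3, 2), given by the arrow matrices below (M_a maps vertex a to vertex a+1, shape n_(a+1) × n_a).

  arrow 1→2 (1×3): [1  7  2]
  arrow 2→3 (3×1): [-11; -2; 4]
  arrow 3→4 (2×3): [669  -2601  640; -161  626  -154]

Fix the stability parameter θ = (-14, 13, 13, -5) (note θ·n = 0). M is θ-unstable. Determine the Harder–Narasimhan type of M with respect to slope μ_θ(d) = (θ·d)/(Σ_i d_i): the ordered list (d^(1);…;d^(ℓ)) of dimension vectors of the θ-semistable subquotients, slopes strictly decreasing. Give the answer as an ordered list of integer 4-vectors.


Interval decomposition of M: I[1,1]^2, I[1,4], I[3,3], I[3,4].
HN type (ℓ=4): μ^(1)=13; μ^(2)=7; μ^(3)=4; μ^(4)=-14

((0, 0, 1, 0); (0, 1, 1, 1); (0, 0, 1, 1); (3, 0, 0, 0))


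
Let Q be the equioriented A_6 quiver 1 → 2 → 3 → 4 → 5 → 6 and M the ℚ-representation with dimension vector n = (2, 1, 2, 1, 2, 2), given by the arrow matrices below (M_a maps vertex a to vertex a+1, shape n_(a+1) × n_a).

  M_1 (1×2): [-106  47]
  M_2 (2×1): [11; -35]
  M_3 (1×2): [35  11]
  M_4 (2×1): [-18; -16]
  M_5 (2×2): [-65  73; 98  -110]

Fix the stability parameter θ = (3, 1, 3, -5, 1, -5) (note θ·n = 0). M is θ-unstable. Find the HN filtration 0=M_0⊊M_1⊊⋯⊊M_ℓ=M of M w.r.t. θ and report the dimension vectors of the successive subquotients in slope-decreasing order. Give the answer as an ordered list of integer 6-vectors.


Via rank(M_{q-1}∘⋯∘M_p): M ≅ I[1,1], I[1,3], I[3,6], I[5,6].
μ_θ-semistable layers: μ^(1)=3; μ^(2)=2; μ^(3)=-3/2; μ^(4)=-2

((1, 0, 1, 0, 0, 0); (1, 1, 0, 0, 0, 0); (0, 0, 1, 1, 1, 1); (0, 0, 0, 0, 1, 1))


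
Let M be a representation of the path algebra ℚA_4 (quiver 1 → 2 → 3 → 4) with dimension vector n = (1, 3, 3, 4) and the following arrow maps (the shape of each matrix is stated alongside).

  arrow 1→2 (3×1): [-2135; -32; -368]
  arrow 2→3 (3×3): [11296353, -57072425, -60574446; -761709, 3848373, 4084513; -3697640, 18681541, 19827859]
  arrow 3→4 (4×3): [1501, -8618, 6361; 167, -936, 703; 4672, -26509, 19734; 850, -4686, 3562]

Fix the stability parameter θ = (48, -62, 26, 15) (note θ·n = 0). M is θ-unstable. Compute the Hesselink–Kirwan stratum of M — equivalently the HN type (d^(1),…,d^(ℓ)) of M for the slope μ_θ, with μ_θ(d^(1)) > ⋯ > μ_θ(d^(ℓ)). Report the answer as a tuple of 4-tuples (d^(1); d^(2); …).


Via rank(M_{q-1}∘⋯∘M_p): M ≅ I[1,4], I[2,4]^2, I[4,4].
μ_θ-semistable layers: μ^(1)=41/2; μ^(2)=15; μ^(3)=-7; μ^(4)=-62

((0, 0, 3, 3); (0, 0, 0, 1); (1, 1, 0, 0); (0, 2, 0, 0))


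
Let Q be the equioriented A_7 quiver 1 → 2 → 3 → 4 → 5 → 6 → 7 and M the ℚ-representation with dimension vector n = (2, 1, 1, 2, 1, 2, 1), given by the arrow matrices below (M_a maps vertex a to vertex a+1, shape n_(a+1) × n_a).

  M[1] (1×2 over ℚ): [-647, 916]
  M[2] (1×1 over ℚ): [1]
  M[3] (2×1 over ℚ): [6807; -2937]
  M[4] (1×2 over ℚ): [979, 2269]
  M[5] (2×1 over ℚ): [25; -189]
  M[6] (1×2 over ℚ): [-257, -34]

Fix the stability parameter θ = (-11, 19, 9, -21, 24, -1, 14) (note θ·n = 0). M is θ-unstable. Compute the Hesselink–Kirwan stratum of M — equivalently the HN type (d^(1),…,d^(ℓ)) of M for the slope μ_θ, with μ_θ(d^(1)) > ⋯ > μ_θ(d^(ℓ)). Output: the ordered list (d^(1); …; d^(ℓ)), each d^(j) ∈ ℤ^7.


Via rank(M_{q-1}∘⋯∘M_p): M ≅ I[1,1], I[1,4], I[4,7], I[6,6].
μ_θ-semistable layers: μ^(1)=14; μ^(2)=23/2; μ^(3)=7/3; μ^(4)=-1; μ^(5)=-11; μ^(6)=-21

((0, 0, 0, 0, 0, 0, 1); (0, 0, 0, 0, 1, 1, 0); (0, 1, 1, 1, 0, 0, 0); (0, 0, 0, 0, 0, 1, 0); (2, 0, 0, 0, 0, 0, 0); (0, 0, 0, 1, 0, 0, 0))


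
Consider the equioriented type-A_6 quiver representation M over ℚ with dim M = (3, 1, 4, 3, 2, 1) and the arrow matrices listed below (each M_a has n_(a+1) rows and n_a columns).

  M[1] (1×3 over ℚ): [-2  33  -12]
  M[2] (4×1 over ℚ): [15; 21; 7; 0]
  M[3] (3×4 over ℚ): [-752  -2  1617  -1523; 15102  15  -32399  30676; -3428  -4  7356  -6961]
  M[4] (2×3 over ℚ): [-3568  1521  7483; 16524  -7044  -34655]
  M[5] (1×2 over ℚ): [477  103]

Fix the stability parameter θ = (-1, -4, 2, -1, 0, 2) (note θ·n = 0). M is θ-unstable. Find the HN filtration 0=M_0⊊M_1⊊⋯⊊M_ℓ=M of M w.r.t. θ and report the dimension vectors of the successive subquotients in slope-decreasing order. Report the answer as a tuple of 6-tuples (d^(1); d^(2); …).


Interval decomposition of M: I[1,1]^2, I[1,4], I[3,3], I[3,5], I[3,6].
HN type (ℓ=5): μ^(1)=2; μ^(2)=1/2; μ^(3)=1/3; μ^(4)=-1; μ^(5)=-5/2

((0, 0, 1, 0, 0, 1); (0, 0, 1, 1, 0, 0); (0, 0, 2, 2, 2, 0); (2, 0, 0, 0, 0, 0); (1, 1, 0, 0, 0, 0))


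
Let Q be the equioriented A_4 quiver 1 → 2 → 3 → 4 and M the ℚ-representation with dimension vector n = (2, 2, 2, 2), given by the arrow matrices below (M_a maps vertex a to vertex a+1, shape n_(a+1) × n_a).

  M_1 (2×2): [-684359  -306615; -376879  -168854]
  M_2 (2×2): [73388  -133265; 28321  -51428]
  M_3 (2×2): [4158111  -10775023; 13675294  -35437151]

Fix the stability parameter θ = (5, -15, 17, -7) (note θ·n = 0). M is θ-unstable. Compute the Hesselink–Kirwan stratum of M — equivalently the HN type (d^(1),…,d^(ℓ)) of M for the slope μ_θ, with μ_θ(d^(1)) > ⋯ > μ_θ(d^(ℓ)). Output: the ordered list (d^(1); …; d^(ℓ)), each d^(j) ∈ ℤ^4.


Barcode: M ≅ I[1,4]^2. HN layers by μ_θ (2 steps, strictly decreasing):
  μ^(1)=5; μ^(2)=-5

((0, 0, 2, 2); (2, 2, 0, 0))


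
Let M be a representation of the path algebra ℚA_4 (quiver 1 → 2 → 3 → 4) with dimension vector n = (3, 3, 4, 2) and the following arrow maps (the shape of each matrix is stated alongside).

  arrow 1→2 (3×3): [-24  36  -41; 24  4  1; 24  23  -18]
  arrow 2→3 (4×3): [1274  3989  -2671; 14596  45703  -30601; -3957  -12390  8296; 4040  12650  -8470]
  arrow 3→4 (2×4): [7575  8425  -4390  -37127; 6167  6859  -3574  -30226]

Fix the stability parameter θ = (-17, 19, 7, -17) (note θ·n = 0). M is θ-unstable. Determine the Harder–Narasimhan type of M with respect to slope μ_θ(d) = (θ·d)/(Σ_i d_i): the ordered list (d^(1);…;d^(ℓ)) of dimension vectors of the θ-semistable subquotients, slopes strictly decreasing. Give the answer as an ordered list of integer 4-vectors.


Via rank(M_{q-1}∘⋯∘M_p): M ≅ I[1,1], I[1,3]^2, I[2,2], I[3,4]^2.
μ_θ-semistable layers: μ^(1)=19; μ^(2)=13; μ^(3)=-5; μ^(4)=-17

((0, 1, 0, 0); (0, 2, 2, 0); (0, 0, 2, 2); (3, 0, 0, 0))


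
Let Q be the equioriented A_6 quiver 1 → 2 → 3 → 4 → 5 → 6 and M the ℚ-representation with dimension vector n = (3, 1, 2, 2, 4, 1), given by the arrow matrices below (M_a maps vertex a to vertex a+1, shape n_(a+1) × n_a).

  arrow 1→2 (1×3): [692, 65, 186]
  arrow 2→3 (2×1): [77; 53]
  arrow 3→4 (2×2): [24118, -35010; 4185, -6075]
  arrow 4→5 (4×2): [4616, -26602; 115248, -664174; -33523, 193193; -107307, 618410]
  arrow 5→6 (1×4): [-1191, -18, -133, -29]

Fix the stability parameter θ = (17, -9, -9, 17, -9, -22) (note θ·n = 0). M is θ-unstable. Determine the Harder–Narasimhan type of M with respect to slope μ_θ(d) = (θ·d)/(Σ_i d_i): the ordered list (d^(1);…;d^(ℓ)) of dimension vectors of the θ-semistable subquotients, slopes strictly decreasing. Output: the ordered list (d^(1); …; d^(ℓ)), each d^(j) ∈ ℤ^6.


Via rank(M_{q-1}∘⋯∘M_p): M ≅ I[1,1]^2, I[1,6], I[3,3], I[4,5], I[5,5]^2.
μ_θ-semistable layers: μ^(1)=17; μ^(2)=4; μ^(3)=-5/2; μ^(4)=-9

((2, 0, 0, 0, 0, 0); (0, 0, 0, 1, 1, 0); (1, 1, 1, 1, 1, 1); (0, 0, 1, 0, 2, 0))


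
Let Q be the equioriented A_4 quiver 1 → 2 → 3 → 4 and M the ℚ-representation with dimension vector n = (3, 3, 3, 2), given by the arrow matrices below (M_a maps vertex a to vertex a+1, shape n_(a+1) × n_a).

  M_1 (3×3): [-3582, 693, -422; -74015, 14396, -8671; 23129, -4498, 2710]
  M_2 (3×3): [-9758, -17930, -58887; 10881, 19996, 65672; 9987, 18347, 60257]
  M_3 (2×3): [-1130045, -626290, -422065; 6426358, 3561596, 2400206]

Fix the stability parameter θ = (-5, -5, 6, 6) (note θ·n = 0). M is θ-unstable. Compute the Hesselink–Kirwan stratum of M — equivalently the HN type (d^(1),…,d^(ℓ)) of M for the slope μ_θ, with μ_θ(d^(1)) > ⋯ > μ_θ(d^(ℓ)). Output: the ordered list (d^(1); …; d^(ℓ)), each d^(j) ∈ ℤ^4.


Interval decomposition of M: I[1,3]^2, I[1,4], I[4,4].
HN type (ℓ=2): μ^(1)=6; μ^(2)=-5

((0, 0, 3, 2); (3, 3, 0, 0))


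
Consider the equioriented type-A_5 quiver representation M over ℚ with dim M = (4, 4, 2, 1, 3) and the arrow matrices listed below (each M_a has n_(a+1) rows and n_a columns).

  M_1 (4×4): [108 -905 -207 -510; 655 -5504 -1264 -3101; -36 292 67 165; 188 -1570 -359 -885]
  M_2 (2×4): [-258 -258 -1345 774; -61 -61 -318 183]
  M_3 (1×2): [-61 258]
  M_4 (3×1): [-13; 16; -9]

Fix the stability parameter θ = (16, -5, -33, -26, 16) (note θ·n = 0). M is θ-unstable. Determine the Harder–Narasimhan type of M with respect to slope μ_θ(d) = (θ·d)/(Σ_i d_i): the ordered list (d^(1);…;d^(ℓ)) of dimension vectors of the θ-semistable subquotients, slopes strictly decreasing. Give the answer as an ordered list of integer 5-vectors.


Barcode: M ≅ I[1,2]^2, I[1,3], I[1,5], I[5,5]^2. HN layers by μ_θ (4 steps, strictly decreasing):
  μ^(1)=16; μ^(2)=11/2; μ^(3)=-22/3; μ^(4)=-12

((0, 0, 0, 0, 3); (2, 2, 0, 0, 0); (1, 1, 1, 0, 0); (1, 1, 1, 1, 0))


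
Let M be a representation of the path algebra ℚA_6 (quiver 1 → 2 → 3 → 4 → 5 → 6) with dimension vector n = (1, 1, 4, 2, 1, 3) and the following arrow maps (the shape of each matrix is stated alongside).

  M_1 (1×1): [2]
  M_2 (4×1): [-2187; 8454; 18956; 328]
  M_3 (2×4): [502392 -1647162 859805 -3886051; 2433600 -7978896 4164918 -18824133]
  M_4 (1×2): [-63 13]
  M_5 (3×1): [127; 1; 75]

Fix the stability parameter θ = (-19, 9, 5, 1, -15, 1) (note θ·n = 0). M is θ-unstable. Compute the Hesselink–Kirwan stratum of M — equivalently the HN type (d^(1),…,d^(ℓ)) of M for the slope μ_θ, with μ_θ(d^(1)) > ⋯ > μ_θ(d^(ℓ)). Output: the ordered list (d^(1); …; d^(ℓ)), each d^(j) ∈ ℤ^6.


Barcode: M ≅ I[1,3], I[3,3], I[3,4], I[3,6], I[6,6]^2. HN layers by μ_θ (6 steps, strictly decreasing):
  μ^(1)=7; μ^(2)=5; μ^(3)=3; μ^(4)=1; μ^(5)=-3; μ^(6)=-19

((0, 1, 1, 0, 0, 0); (0, 0, 1, 0, 0, 0); (0, 0, 1, 1, 0, 0); (0, 0, 0, 0, 0, 3); (0, 0, 1, 1, 1, 0); (1, 0, 0, 0, 0, 0))


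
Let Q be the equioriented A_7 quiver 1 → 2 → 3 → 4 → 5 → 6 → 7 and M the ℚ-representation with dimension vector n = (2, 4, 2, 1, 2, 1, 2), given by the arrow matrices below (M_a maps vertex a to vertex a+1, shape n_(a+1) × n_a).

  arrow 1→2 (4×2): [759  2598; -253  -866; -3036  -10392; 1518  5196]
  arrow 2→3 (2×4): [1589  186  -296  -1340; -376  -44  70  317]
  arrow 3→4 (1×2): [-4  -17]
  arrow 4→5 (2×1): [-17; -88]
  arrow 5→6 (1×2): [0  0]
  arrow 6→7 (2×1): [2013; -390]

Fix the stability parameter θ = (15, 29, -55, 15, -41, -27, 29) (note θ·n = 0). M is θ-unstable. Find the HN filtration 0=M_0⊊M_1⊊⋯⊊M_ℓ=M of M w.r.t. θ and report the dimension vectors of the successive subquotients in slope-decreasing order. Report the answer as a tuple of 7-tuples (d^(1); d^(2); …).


Barcode: M ≅ I[1,1], I[1,5], I[2,2]^2, I[2,3], I[5,5], I[6,7], I[7,7]. HN layers by μ_θ (6 steps, strictly decreasing):
  μ^(1)=29; μ^(2)=15; μ^(3)=-37/5; μ^(4)=-13; μ^(5)=-27; μ^(6)=-41

((0, 2, 0, 0, 0, 0, 2); (1, 0, 0, 0, 0, 0, 0); (1, 1, 1, 1, 1, 0, 0); (0, 1, 1, 0, 0, 0, 0); (0, 0, 0, 0, 0, 1, 0); (0, 0, 0, 0, 1, 0, 0))


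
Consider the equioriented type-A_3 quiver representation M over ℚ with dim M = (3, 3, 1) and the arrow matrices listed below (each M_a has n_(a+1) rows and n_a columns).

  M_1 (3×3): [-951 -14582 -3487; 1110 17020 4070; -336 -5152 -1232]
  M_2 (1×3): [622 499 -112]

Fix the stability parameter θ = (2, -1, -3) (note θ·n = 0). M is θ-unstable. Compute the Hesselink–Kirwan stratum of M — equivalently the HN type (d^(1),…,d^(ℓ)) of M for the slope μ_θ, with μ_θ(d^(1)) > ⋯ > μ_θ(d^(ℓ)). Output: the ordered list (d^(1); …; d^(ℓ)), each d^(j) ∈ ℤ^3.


Barcode: M ≅ I[1,1]^2, I[1,2], I[2,2], I[2,3]. HN layers by μ_θ (4 steps, strictly decreasing):
  μ^(1)=2; μ^(2)=1/2; μ^(3)=-1; μ^(4)=-2

((2, 0, 0); (1, 1, 0); (0, 1, 0); (0, 1, 1))


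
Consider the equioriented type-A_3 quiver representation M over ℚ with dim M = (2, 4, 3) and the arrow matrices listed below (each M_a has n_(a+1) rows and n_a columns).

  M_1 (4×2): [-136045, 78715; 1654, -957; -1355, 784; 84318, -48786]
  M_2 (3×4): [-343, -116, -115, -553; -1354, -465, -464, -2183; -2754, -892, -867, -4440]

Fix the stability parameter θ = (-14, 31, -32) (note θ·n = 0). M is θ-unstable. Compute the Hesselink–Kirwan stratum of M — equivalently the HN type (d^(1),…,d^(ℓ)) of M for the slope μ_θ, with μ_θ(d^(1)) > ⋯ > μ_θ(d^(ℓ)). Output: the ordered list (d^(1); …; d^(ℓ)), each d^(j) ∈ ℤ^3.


Barcode: M ≅ I[1,3]^2, I[2,2], I[2,3]. HN layers by μ_θ (3 steps, strictly decreasing):
  μ^(1)=31; μ^(2)=-1/2; μ^(3)=-14

((0, 1, 0); (0, 3, 3); (2, 0, 0))


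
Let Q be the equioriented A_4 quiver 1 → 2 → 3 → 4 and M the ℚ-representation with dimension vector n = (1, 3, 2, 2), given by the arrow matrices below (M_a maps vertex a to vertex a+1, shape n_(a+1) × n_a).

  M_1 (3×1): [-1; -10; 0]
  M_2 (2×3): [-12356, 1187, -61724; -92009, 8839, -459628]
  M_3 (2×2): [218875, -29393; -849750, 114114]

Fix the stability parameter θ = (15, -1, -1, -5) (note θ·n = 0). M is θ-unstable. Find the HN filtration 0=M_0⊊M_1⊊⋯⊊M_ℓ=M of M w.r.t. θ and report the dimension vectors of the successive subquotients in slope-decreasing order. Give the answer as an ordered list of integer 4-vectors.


Interval decomposition of M: I[1,4], I[2,2], I[2,3], I[4,4].
HN type (ℓ=3): μ^(1)=2; μ^(2)=-1; μ^(3)=-5

((1, 1, 1, 1); (0, 2, 1, 0); (0, 0, 0, 1))


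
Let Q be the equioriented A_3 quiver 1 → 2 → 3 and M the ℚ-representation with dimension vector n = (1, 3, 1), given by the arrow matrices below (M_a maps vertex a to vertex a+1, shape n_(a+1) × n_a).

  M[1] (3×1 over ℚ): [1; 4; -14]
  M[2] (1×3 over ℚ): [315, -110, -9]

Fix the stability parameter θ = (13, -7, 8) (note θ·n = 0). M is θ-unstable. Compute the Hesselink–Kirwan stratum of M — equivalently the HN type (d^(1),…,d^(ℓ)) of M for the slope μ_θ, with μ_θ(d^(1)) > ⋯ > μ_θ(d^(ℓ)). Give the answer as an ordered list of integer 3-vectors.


Via rank(M_{q-1}∘⋯∘M_p): M ≅ I[1,3], I[2,2]^2.
μ_θ-semistable layers: μ^(1)=8; μ^(2)=3; μ^(3)=-7

((0, 0, 1); (1, 1, 0); (0, 2, 0))


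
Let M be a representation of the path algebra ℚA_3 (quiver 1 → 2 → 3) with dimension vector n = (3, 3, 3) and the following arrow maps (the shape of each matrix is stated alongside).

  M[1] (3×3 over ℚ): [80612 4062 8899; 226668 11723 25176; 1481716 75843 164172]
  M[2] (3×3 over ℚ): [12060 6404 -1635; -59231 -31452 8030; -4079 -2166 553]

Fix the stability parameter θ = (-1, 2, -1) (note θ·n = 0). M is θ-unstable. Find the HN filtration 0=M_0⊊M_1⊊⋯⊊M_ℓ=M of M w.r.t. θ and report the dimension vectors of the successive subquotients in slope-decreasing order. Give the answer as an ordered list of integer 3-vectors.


Interval decomposition of M: I[1,3]^3.
HN type (ℓ=2): μ^(1)=1/2; μ^(2)=-1

((0, 3, 3); (3, 0, 0))


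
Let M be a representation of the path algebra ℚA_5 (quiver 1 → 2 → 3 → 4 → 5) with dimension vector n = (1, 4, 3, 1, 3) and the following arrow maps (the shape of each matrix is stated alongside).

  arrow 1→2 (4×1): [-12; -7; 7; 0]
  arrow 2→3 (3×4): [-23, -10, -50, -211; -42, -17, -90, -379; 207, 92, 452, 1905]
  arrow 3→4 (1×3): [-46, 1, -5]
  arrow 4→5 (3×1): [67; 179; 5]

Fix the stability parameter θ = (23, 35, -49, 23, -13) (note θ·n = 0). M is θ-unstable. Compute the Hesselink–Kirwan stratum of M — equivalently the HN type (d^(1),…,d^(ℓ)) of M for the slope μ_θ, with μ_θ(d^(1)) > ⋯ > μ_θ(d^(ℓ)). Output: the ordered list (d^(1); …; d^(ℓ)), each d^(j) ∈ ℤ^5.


Via rank(M_{q-1}∘⋯∘M_p): M ≅ I[1,5], I[2,2], I[2,3]^2, I[5,5]^2.
μ_θ-semistable layers: μ^(1)=35; μ^(2)=5; μ^(3)=3; μ^(4)=-7; μ^(5)=-13

((0, 1, 0, 0, 0); (0, 0, 0, 1, 1); (1, 1, 1, 0, 0); (0, 2, 2, 0, 0); (0, 0, 0, 0, 2))


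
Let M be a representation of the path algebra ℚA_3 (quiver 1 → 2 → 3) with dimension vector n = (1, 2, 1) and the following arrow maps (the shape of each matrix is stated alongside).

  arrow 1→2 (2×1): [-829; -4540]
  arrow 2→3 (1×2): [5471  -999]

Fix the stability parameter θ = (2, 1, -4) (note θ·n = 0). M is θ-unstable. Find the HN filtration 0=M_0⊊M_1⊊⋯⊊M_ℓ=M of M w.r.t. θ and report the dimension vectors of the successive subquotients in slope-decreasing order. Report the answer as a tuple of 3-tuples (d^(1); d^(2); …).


Via rank(M_{q-1}∘⋯∘M_p): M ≅ I[1,3], I[2,2].
μ_θ-semistable layers: μ^(1)=1; μ^(2)=-1/3

((0, 1, 0); (1, 1, 1))


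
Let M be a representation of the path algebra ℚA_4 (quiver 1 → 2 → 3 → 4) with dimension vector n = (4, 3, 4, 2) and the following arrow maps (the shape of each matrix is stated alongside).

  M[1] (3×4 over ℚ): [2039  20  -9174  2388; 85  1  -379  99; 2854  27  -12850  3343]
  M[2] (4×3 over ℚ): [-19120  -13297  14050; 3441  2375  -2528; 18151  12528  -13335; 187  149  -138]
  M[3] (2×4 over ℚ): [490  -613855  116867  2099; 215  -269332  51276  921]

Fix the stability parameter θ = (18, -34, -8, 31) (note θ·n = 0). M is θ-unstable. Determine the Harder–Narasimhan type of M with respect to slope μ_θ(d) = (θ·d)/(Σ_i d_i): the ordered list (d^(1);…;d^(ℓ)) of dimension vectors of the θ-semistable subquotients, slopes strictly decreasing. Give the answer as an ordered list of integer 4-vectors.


Via rank(M_{q-1}∘⋯∘M_p): M ≅ I[1,1], I[1,3], I[1,4]^2, I[3,3].
μ_θ-semistable layers: μ^(1)=31; μ^(2)=18; μ^(3)=-8

((0, 0, 0, 2); (1, 0, 0, 0); (3, 3, 4, 0))


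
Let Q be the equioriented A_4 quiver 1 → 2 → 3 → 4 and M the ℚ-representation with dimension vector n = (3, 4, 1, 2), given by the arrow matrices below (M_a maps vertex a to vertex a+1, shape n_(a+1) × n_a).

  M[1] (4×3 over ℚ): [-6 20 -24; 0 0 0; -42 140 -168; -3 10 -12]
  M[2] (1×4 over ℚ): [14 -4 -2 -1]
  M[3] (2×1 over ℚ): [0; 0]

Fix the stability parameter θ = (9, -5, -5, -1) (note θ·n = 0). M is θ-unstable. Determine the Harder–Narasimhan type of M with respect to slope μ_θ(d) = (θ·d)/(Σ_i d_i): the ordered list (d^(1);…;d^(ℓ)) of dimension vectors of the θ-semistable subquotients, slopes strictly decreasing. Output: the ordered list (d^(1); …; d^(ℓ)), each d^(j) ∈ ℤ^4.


Barcode: M ≅ I[1,1]^2, I[1,3], I[2,2]^3, I[4,4]^2. HN layers by μ_θ (4 steps, strictly decreasing):
  μ^(1)=9; μ^(2)=-1/3; μ^(3)=-1; μ^(4)=-5

((2, 0, 0, 0); (1, 1, 1, 0); (0, 0, 0, 2); (0, 3, 0, 0))


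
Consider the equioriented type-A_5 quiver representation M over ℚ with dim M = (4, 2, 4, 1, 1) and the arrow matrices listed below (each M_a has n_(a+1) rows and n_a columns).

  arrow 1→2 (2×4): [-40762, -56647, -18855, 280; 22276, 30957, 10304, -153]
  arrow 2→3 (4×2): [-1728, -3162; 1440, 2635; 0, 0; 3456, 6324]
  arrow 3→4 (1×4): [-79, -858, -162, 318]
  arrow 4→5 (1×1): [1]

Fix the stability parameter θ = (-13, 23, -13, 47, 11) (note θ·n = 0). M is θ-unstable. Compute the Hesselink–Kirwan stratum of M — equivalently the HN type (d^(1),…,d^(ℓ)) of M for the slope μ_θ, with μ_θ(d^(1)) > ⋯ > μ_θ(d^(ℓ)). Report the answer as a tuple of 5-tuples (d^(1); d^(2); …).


Interval decomposition of M: I[1,1]^2, I[1,2], I[1,3], I[3,3]^2, I[3,5].
HN type (ℓ=4): μ^(1)=29; μ^(2)=23; μ^(3)=5; μ^(4)=-13

((0, 0, 0, 1, 1); (0, 1, 0, 0, 0); (0, 1, 1, 0, 0); (4, 0, 3, 0, 0))


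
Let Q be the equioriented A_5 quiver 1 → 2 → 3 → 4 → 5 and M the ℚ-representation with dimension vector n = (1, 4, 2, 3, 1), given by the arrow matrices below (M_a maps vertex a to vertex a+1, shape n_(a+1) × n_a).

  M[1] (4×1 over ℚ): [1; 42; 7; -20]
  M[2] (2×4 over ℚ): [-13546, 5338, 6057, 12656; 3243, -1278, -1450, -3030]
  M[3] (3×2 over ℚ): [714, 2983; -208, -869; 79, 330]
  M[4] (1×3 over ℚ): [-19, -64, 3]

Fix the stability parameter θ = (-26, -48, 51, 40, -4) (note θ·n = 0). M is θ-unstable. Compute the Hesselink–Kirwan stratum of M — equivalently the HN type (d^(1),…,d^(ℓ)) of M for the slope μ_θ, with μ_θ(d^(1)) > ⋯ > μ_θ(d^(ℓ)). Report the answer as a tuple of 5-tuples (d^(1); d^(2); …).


Interval decomposition of M: I[1,4], I[2,2]^2, I[2,5], I[4,4].
HN type (ℓ=5): μ^(1)=91/2; μ^(2)=40; μ^(3)=29; μ^(4)=-37; μ^(5)=-48

((0, 0, 1, 1, 0); (0, 0, 0, 1, 0); (0, 0, 1, 1, 1); (1, 1, 0, 0, 0); (0, 3, 0, 0, 0))


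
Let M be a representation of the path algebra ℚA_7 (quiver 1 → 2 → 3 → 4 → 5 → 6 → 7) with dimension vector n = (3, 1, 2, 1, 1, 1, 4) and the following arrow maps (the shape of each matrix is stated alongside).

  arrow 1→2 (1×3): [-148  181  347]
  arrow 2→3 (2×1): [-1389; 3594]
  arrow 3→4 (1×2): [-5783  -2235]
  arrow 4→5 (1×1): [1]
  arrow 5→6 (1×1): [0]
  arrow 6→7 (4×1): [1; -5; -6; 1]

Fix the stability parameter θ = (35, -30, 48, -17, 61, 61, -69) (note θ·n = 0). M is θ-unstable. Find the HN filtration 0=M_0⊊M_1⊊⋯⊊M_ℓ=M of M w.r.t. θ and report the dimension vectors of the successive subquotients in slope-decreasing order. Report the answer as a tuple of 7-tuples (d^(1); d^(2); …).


Interval decomposition of M: I[1,1]^2, I[1,5], I[3,3], I[6,7], I[7,7]^3.
HN type (ℓ=7): μ^(1)=61; μ^(2)=48; μ^(3)=35; μ^(4)=31/2; μ^(5)=5/2; μ^(6)=-4; μ^(7)=-69

((0, 0, 0, 0, 1, 0, 0); (0, 0, 1, 0, 0, 0, 0); (2, 0, 0, 0, 0, 0, 0); (0, 0, 1, 1, 0, 0, 0); (1, 1, 0, 0, 0, 0, 0); (0, 0, 0, 0, 0, 1, 1); (0, 0, 0, 0, 0, 0, 3))


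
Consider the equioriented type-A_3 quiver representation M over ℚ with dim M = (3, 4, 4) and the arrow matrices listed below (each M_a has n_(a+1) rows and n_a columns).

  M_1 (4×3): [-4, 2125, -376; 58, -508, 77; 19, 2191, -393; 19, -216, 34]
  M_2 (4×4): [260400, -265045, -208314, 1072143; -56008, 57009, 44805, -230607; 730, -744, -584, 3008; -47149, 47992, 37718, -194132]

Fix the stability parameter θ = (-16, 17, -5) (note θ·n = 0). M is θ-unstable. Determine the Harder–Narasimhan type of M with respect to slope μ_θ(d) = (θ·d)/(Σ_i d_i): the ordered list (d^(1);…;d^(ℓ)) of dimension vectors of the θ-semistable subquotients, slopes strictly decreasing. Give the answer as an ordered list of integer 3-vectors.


Barcode: M ≅ I[1,3]^3, I[2,2], I[3,3]. HN layers by μ_θ (4 steps, strictly decreasing):
  μ^(1)=17; μ^(2)=6; μ^(3)=-5; μ^(4)=-16

((0, 1, 0); (0, 3, 3); (0, 0, 1); (3, 0, 0))


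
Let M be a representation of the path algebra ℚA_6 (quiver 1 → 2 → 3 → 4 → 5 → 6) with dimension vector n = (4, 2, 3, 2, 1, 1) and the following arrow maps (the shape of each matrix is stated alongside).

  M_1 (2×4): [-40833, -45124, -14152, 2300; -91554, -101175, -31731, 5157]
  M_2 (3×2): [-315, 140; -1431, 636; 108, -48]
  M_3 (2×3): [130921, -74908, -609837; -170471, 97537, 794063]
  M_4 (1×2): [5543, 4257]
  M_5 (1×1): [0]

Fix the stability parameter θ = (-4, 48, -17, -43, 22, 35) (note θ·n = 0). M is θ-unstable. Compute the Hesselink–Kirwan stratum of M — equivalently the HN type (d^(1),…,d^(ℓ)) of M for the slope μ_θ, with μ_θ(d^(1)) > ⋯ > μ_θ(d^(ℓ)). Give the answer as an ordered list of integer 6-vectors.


Via rank(M_{q-1}∘⋯∘M_p): M ≅ I[1,1]^2, I[1,2], I[1,5], I[3,3], I[3,4], I[6,6].
μ_θ-semistable layers: μ^(1)=48; μ^(2)=35; μ^(3)=22; μ^(4)=-4; μ^(5)=-17; μ^(6)=-30

((0, 1, 0, 0, 0, 0); (0, 0, 0, 0, 0, 1); (0, 0, 0, 0, 1, 0); (4, 1, 1, 1, 0, 0); (0, 0, 1, 0, 0, 0); (0, 0, 1, 1, 0, 0))


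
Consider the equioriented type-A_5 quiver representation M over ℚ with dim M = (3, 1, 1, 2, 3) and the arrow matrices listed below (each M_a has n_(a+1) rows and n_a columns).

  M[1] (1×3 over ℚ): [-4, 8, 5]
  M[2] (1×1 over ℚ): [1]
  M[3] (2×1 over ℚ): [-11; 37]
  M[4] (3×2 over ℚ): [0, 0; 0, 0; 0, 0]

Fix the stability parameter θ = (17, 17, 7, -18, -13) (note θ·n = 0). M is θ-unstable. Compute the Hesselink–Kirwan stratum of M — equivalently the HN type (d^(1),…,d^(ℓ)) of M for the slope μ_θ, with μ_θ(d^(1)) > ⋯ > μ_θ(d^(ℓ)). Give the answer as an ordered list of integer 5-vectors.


Interval decomposition of M: I[1,1]^2, I[1,4], I[4,4], I[5,5]^3.
HN type (ℓ=4): μ^(1)=17; μ^(2)=23/4; μ^(3)=-13; μ^(4)=-18

((2, 0, 0, 0, 0); (1, 1, 1, 1, 0); (0, 0, 0, 0, 3); (0, 0, 0, 1, 0))


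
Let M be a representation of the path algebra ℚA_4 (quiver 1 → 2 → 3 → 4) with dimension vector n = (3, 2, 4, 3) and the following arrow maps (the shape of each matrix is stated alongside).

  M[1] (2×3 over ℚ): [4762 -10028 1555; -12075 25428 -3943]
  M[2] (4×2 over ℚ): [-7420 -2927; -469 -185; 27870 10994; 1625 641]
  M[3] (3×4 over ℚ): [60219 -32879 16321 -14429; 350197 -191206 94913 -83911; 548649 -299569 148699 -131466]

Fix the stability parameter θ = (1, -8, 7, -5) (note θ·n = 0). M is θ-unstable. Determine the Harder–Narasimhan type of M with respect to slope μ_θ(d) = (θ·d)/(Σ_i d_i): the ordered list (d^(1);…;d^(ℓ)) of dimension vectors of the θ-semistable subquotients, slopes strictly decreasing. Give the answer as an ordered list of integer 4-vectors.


Barcode: M ≅ I[1,1], I[1,4]^2, I[3,3], I[3,4]. HN layers by μ_θ (3 steps, strictly decreasing):
  μ^(1)=7; μ^(2)=1; μ^(3)=-7/2

((0, 0, 1, 0); (1, 0, 3, 3); (2, 2, 0, 0))


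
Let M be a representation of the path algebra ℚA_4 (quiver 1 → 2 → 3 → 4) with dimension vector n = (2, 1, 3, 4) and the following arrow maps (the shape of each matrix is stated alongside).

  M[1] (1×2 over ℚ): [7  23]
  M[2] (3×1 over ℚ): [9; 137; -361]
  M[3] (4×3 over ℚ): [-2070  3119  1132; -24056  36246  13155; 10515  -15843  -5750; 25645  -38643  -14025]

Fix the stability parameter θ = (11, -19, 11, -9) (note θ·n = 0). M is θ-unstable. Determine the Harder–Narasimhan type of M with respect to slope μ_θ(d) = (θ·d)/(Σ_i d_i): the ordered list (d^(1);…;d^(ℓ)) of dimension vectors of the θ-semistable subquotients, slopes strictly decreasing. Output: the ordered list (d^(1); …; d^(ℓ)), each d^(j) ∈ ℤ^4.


Via rank(M_{q-1}∘⋯∘M_p): M ≅ I[1,1], I[1,4], I[3,4]^2, I[4,4].
μ_θ-semistable layers: μ^(1)=11; μ^(2)=1; μ^(3)=-4; μ^(4)=-9

((1, 0, 0, 0); (0, 0, 3, 3); (1, 1, 0, 0); (0, 0, 0, 1))


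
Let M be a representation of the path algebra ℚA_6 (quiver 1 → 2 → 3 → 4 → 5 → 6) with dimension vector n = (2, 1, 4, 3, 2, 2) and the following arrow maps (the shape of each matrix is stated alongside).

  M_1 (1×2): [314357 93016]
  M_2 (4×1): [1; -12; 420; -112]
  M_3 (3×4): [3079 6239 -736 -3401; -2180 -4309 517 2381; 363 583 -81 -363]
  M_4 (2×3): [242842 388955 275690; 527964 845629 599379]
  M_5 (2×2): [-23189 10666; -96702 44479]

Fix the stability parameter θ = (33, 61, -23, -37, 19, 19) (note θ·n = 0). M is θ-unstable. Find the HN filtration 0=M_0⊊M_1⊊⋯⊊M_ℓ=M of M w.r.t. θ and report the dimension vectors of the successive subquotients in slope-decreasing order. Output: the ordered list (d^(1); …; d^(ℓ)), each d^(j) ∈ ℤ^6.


Via rank(M_{q-1}∘⋯∘M_p): M ≅ I[1,1], I[1,6], I[3,3], I[3,4], I[3,6].
μ_θ-semistable layers: μ^(1)=33; μ^(2)=19; μ^(3)=17/2; μ^(4)=-23; μ^(5)=-30

((1, 0, 0, 0, 0, 0); (0, 0, 0, 0, 2, 2); (1, 1, 1, 1, 0, 0); (0, 0, 1, 0, 0, 0); (0, 0, 2, 2, 0, 0))
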